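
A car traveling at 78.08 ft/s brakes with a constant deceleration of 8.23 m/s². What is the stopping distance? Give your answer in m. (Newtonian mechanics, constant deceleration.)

v₀ = 78.08 ft/s × 0.3048 = 23.7988 m/s
d = v₀² / (2a) = 23.7988² / (2 × 8.23) = 566.383 / 16.46 = 34.41 m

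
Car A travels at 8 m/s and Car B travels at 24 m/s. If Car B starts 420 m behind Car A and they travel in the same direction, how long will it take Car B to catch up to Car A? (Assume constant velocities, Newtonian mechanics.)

Relative speed: v_rel = 24 - 8 = 16 m/s
Time to catch: t = d₀/v_rel = 420/16 = 26.25 s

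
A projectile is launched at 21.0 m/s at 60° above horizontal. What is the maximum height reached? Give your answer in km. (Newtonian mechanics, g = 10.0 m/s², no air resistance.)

H = v₀² × sin²(θ) / (2g) = 21.0² × sin(60°)² / (2 × 10.0) = 441.0 × 0.75 / 20.0 = 16.5375 m
H = 16.5375 m / 1000.0 = 0.01654 km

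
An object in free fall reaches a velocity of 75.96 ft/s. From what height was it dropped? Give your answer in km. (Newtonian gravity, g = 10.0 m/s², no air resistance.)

v = 75.96 ft/s × 0.3048 = 23.1526 m/s
h = v² / (2g) = 23.1526² / (2 × 10.0) = 26.8021 m
h = 26.8021 m / 1000.0 = 0.0268 km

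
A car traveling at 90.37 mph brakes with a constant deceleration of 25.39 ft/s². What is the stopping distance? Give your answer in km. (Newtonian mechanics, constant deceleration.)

v₀ = 90.37 mph × 0.44704 = 40.399 m/s
a = 25.39 ft/s² × 0.3048 = 7.73887 m/s²
d = v₀² / (2a) = 40.399² / (2 × 7.73887) = 1632.08 / 15.4777 = 105.447 m
d = 105.447 m / 1000.0 = 0.1054 km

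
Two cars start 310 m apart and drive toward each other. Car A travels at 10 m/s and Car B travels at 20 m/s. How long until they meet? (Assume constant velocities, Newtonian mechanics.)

Combined speed: v_combined = 10 + 20 = 30 m/s
Time to meet: t = d/v_combined = 310/30 = 10.33 s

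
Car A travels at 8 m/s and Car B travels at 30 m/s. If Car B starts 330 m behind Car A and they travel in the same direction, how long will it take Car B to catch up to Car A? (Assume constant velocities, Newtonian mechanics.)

Relative speed: v_rel = 30 - 8 = 22 m/s
Time to catch: t = d₀/v_rel = 330/22 = 15.0 s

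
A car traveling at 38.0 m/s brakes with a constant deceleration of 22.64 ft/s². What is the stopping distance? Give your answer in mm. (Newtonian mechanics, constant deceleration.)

a = 22.64 ft/s² × 0.3048 = 6.90067 m/s²
d = v₀² / (2a) = 38.0² / (2 × 6.90067) = 1444.0 / 13.8013 = 104.628 m
d = 104.628 m / 0.001 = 104600 mm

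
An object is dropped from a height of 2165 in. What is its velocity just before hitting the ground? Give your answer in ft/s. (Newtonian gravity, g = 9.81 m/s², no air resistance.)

h = 2165 in × 0.0254 = 54.991 m
v = √(2gh) = √(2 × 9.81 × 54.991) = 32.847 m/s
v = 32.847 m/s / 0.3048 = 107.8 ft/s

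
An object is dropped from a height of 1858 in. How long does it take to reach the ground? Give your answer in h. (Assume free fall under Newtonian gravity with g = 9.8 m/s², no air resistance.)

h = 1858 in × 0.0254 = 47.1932 m
t = √(2h/g) = √(2 × 47.1932 / 9.8) = 3.10343 s
t = 3.10343 s / 3600.0 = 0.0008621 h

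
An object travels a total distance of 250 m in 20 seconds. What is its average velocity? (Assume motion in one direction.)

v_avg = Δd / Δt = 250 / 20 = 12.5 m/s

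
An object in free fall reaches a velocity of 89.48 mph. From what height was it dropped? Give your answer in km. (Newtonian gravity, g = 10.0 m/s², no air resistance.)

v = 89.48 mph × 0.44704 = 40.0011 m/s
h = v² / (2g) = 40.0011² / (2 × 10.0) = 80.0044 m
h = 80.0044 m / 1000.0 = 0.08 km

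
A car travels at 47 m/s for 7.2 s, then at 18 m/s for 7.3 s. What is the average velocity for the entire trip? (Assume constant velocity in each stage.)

d₁ = v₁t₁ = 47 × 7.2 = 338.4 m
d₂ = v₂t₂ = 18 × 7.3 = 131.4 m
d_total = 469.8 m, t_total = 14.5 s
v_avg = d_total/t_total = 469.8/14.5 = 32.4 m/s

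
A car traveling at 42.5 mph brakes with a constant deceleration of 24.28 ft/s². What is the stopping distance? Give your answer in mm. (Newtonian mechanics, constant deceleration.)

v₀ = 42.5 mph × 0.44704 = 18.9992 m/s
a = 24.28 ft/s² × 0.3048 = 7.40054 m/s²
d = v₀² / (2a) = 18.9992² / (2 × 7.40054) = 360.97 / 14.8011 = 24.3881 m
d = 24.3881 m / 0.001 = 24390 mm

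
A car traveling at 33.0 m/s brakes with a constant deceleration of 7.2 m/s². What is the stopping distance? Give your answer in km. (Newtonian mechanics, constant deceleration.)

d = v₀² / (2a) = 33.0² / (2 × 7.2) = 1089.0 / 14.4 = 75.625 m
d = 75.625 m / 1000.0 = 0.07562 km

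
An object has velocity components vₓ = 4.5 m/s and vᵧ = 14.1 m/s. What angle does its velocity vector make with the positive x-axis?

θ = arctan(vᵧ/vₓ) = arctan(14.1/4.5) = 72.3°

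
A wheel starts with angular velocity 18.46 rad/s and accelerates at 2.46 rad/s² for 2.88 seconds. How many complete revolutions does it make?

θ = ω₀t + ½αt² = 18.46×2.88 + ½×2.46×2.88² = 63.366912 rad
Total revolutions = θ/(2π) = 63.366912/(2π) = 10.09
Complete revolutions = ⌊10.09⌋ = 10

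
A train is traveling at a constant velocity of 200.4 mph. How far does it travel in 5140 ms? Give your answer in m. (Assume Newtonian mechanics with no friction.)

v = 200.4 mph × 0.44704 = 89.5868 m/s
t = 5140 ms × 0.001 = 5.14 s
d = v × t = 89.5868 × 5.14 = 460.5 m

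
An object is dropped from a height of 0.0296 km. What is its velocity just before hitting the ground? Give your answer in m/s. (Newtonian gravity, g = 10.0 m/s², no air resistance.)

h = 0.0296 km × 1000.0 = 29.6 m
v = √(2gh) = √(2 × 10.0 × 29.6) = 24.33 m/s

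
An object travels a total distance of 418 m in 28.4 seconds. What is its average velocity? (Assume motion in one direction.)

v_avg = Δd / Δt = 418 / 28.4 = 14.72 m/s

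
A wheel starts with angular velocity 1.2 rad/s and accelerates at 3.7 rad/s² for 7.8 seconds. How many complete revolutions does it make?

θ = ω₀t + ½αt² = 1.2×7.8 + ½×3.7×7.8² = 121.914 rad
Total revolutions = θ/(2π) = 121.914/(2π) = 19.4
Complete revolutions = ⌊19.4⌋ = 19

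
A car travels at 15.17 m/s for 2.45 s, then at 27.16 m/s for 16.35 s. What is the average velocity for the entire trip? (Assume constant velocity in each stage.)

d₁ = v₁t₁ = 15.17 × 2.45 = 37.1665 m
d₂ = v₂t₂ = 27.16 × 16.35 = 444.066 m
d_total = 481.2325 m, t_total = 18.8 s
v_avg = d_total/t_total = 481.2325/18.8 = 25.6 m/s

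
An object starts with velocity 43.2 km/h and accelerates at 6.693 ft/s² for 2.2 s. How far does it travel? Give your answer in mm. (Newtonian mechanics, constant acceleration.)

v₀ = 43.2 km/h × 0.2777777777777778 = 12.0 m/s
a = 6.693 ft/s² × 0.3048 = 2.04003 m/s²
d = v₀ × t + ½ × a × t² = 12.0 × 2.2 + 0.5 × 2.04003 × 2.2² = 31.3369 m
d = 31.3369 m / 0.001 = 31340 mm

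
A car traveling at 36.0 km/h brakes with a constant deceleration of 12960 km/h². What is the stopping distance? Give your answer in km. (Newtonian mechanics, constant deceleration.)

v₀ = 36.0 km/h × 0.2777777777777778 = 10.0 m/s
a = 12960 km/h² × 7.716049382716049e-05 = 1.0 m/s²
d = v₀² / (2a) = 10.0² / (2 × 1.0) = 100.0 / 2.0 = 50.0 m
d = 50.0 m / 1000.0 = 0.05 km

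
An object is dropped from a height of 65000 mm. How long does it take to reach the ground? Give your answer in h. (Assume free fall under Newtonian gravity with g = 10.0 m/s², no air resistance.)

h = 65000 mm × 0.001 = 65.0 m
t = √(2h/g) = √(2 × 65.0 / 10.0) = 3.60555 s
t = 3.60555 s / 3600.0 = 0.001002 h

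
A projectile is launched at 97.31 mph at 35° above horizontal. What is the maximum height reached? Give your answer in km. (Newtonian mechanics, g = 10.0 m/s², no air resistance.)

v₀ = 97.31 mph × 0.44704 = 43.5015 m/s
H = v₀² × sin²(θ) / (2g) = 43.5015² × sin(35°)² / (2 × 10.0) = 1892.38 × 0.32899 / 20.0 = 31.1287 m
H = 31.1287 m / 1000.0 = 0.03113 km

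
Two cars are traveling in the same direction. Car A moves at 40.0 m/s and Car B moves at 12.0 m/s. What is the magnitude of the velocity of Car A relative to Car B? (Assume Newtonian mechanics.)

v_rel = |v_A - v_B| = |40.0 - 12.0| = 28.0 m/s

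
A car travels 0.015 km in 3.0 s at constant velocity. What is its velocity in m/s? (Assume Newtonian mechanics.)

d = 0.015 km × 1000.0 = 15.0 m
v = d / t = 15.0 / 3.0 = 5.0 m/s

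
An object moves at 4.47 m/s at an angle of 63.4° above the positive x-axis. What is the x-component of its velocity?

vₓ = v cos(θ) = 4.47 × cos(63.4°) = 2.0 m/s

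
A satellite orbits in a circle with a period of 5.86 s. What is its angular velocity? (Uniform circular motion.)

ω = 2π/T = 2π/5.86 = 1.0722 rad/s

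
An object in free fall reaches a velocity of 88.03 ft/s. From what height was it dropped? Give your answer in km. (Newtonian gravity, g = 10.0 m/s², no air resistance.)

v = 88.03 ft/s × 0.3048 = 26.8315 m/s
h = v² / (2g) = 26.8315² / (2 × 10.0) = 35.9965 m
h = 35.9965 m / 1000.0 = 0.036 km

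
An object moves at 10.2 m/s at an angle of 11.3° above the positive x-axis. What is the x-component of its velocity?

vₓ = v cos(θ) = 10.2 × cos(11.3°) = 10.0 m/s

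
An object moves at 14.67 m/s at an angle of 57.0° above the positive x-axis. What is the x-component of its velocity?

vₓ = v cos(θ) = 14.67 × cos(57.0°) = 7.99 m/s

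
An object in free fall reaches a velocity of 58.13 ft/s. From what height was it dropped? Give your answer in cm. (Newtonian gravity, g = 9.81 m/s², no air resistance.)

v = 58.13 ft/s × 0.3048 = 17.718 m/s
h = v² / (2g) = 17.718² / (2 × 9.81) = 16.0004 m
h = 16.0004 m / 0.01 = 1600 cm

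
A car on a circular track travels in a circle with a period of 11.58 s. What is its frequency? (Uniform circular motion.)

f = 1/T = 1/11.58 = 0.0864 Hz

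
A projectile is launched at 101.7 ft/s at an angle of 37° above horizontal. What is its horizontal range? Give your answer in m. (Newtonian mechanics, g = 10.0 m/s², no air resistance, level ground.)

v₀ = 101.7 ft/s × 0.3048 = 30.9982 m/s
R = v₀² × sin(2θ) / g = 30.9982² × sin(2 × 37°) / 10.0 = 960.888 × 0.961262 / 10.0 = 92.37 m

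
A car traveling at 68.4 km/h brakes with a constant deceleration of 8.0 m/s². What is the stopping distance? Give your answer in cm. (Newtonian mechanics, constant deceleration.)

v₀ = 68.4 km/h × 0.2777777777777778 = 19.0 m/s
d = v₀² / (2a) = 19.0² / (2 × 8.0) = 361.0 / 16.0 = 22.5625 m
d = 22.5625 m / 0.01 = 2256 cm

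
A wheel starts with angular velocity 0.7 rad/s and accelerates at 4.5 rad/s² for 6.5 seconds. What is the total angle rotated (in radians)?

θ = ω₀t + ½αt² = 0.7×6.5 + ½×4.5×6.5² = 99.61 rad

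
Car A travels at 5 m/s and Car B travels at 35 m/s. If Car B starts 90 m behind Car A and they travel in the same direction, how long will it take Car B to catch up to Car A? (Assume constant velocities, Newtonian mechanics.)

Relative speed: v_rel = 35 - 5 = 30 m/s
Time to catch: t = d₀/v_rel = 90/30 = 3.0 s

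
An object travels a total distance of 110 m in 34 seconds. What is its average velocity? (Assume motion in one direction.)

v_avg = Δd / Δt = 110 / 34 = 3.24 m/s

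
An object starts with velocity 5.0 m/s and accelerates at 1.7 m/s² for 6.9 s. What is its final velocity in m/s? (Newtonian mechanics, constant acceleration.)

v = v₀ + a × t = 5.0 + 1.7 × 6.9 = 16.73 m/s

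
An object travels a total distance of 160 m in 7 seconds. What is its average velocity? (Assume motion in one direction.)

v_avg = Δd / Δt = 160 / 7 = 22.86 m/s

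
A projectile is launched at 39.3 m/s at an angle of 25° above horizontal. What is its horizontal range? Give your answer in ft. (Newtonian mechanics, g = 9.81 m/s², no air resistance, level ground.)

R = v₀² × sin(2θ) / g = 39.3² × sin(2 × 25°) / 9.81 = 1544.49 × 0.766044 / 9.81 = 120.606 m
R = 120.606 m / 0.3048 = 395.7 ft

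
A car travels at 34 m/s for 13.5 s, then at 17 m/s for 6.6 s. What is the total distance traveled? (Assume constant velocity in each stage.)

d₁ = v₁t₁ = 34 × 13.5 = 459.0 m
d₂ = v₂t₂ = 17 × 6.6 = 112.2 m
d_total = 459.0 + 112.2 = 571.2 m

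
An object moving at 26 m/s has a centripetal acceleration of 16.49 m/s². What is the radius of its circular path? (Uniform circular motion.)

r = v²/a_c = 26²/16.49 = 40.99 m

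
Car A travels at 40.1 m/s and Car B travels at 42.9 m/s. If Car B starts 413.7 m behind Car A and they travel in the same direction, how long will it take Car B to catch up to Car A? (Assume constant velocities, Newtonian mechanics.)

Relative speed: v_rel = 42.9 - 40.1 = 2.8 m/s
Time to catch: t = d₀/v_rel = 413.7/2.8 = 147.75 s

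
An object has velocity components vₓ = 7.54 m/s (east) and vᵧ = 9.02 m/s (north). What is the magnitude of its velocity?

|v| = √(vₓ² + vᵧ²) = √(7.54² + 9.02²) = √(138.212) = 11.76 m/s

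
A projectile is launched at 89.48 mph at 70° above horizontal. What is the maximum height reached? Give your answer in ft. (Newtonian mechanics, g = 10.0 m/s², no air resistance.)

v₀ = 89.48 mph × 0.44704 = 40.0011 m/s
H = v₀² × sin²(θ) / (2g) = 40.0011² × sin(70°)² / (2 × 10.0) = 1600.09 × 0.883022 / 20.0 = 70.6457 m
H = 70.6457 m / 0.3048 = 231.8 ft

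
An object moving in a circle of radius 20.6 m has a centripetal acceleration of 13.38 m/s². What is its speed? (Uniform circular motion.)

v = √(a_c × r) = √(13.38 × 20.6) = 16.6 m/s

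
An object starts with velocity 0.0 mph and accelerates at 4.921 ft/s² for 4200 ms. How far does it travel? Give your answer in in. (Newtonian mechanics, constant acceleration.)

v₀ = 0.0 mph × 0.44704 = 0.0 m/s
a = 4.921 ft/s² × 0.3048 = 1.49992 m/s²
t = 4200 ms × 0.001 = 4.2 s
d = v₀ × t + ½ × a × t² = 0.0 × 4.2 + 0.5 × 1.49992 × 4.2² = 13.2293 m
d = 13.2293 m / 0.0254 = 520.8 in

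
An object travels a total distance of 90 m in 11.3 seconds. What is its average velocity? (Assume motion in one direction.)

v_avg = Δd / Δt = 90 / 11.3 = 7.96 m/s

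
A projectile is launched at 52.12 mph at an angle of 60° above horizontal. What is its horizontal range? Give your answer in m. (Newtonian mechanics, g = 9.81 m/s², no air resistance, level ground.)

v₀ = 52.12 mph × 0.44704 = 23.29972 m/s
R = v₀² × sin(2θ) / g = 23.29972² × sin(2 × 60°) / 9.81 = 542.877 × 0.8660254 / 9.81 = 47.93 m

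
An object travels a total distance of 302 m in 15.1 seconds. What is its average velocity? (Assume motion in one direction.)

v_avg = Δd / Δt = 302 / 15.1 = 20.0 m/s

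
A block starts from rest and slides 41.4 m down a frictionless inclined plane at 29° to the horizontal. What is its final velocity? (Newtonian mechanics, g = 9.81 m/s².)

a = g sin(θ) = 9.81 × sin(29°) = 4.756 m/s²
v = √(2ad) = √(2 × 4.756 × 41.4) = 19.84 m/s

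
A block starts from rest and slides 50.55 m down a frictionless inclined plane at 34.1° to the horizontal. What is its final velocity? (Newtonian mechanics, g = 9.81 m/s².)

a = g sin(θ) = 9.81 × sin(34.1°) = 5.4999 m/s²
v = √(2ad) = √(2 × 5.4999 × 50.55) = 23.58 m/s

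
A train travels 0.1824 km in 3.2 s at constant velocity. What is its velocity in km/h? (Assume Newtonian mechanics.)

d = 0.1824 km × 1000.0 = 182.4 m
v = d / t = 182.4 / 3.2 = 57.0 m/s
v = 57.0 m/s / 0.2777777777777778 = 205.2 km/h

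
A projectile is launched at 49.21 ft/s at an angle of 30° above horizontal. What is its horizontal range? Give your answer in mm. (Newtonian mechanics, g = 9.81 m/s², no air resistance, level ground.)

v₀ = 49.21 ft/s × 0.3048 = 14.9992 m/s
R = v₀² × sin(2θ) / g = 14.9992² × sin(2 × 30°) / 9.81 = 224.976 × 0.866025 / 9.81 = 19.8608 m
R = 19.8608 m / 0.001 = 19860 mm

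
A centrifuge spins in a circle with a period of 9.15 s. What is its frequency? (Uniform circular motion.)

f = 1/T = 1/9.15 = 0.1093 Hz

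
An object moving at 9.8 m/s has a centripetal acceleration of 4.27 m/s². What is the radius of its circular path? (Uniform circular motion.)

r = v²/a_c = 9.8²/4.27 = 22.49 m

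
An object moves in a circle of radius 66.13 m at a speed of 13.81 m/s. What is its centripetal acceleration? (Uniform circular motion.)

a_c = v²/r = 13.81²/66.13 = 190.7161/66.13 = 2.88 m/s²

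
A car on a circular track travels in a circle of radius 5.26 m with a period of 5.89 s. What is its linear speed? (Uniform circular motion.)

v = 2πr/T = 2π×5.26/5.89 = 5.61 m/s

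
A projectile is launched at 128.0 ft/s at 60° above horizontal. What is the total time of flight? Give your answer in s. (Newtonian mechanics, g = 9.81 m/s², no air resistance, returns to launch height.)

v₀ = 128.0 ft/s × 0.3048 = 39.0144 m/s
T = 2 × v₀ × sin(θ) / g = 2 × 39.0144 × sin(60°) / 9.81 = 2 × 39.0144 × 0.866025 / 9.81 = 6.888 s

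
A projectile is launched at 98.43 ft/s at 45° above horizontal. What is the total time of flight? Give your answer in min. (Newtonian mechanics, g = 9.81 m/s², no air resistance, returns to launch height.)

v₀ = 98.43 ft/s × 0.3048 = 30.0015 m/s
T = 2 × v₀ × sin(θ) / g = 2 × 30.0015 × sin(45°) / 9.81 = 2 × 30.0015 × 0.707107 / 9.81 = 4.32503 s
T = 4.32503 s / 60.0 = 0.07208 min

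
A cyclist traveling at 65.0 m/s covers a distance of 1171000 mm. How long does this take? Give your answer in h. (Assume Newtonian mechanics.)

d = 1171000 mm × 0.001 = 1171.0 m
t = d / v = 1171.0 / 65.0 = 18.0154 s
t = 18.0154 s / 3600.0 = 0.005004 h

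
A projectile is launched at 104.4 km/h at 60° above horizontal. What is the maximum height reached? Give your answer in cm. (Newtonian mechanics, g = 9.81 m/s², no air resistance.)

v₀ = 104.4 km/h × 0.2777777777777778 = 29.0 m/s
H = v₀² × sin²(θ) / (2g) = 29.0² × sin(60°)² / (2 × 9.81) = 841.0 × 0.75 / 19.62 = 32.1483 m
H = 32.1483 m / 0.01 = 3215 cm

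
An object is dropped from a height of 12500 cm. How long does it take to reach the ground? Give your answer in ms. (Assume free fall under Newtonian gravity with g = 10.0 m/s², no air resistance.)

h = 12500 cm × 0.01 = 125.0 m
t = √(2h/g) = √(2 × 125.0 / 10.0) = 5.0 s
t = 5.0 s / 0.001 = 5000 ms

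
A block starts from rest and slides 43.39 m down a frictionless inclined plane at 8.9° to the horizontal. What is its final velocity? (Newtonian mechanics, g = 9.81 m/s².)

a = g sin(θ) = 9.81 × sin(8.9°) = 1.5177 m/s²
v = √(2ad) = √(2 × 1.5177 × 43.39) = 11.48 m/s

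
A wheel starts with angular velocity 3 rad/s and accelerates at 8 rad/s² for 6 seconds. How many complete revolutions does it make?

θ = ω₀t + ½αt² = 3×6 + ½×8×6² = 162.0 rad
Total revolutions = θ/(2π) = 162.0/(2π) = 25.78
Complete revolutions = ⌊25.78⌋ = 25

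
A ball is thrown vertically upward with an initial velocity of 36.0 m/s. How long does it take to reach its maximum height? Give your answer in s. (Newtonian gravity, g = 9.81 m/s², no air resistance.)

t_up = v₀ / g = 36.0 / 9.81 = 3.67 s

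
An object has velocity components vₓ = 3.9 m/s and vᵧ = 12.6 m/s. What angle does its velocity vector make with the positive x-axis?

θ = arctan(vᵧ/vₓ) = arctan(12.6/3.9) = 72.8°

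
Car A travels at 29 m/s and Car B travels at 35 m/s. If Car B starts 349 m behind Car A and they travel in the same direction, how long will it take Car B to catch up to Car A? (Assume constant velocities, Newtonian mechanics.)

Relative speed: v_rel = 35 - 29 = 6 m/s
Time to catch: t = d₀/v_rel = 349/6 = 58.17 s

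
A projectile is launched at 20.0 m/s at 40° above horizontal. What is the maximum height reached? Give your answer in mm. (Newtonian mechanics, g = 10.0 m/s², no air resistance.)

H = v₀² × sin²(θ) / (2g) = 20.0² × sin(40°)² / (2 × 10.0) = 400.0 × 0.413176 / 20.0 = 8.26352 m
H = 8.26352 m / 0.001 = 8264 mm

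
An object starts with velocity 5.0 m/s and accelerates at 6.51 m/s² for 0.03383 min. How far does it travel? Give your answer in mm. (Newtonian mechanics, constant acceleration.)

t = 0.03383 min × 60.0 = 2.0298 s
d = v₀ × t + ½ × a × t² = 5.0 × 2.0298 + 0.5 × 6.51 × 2.0298² = 23.5599 m
d = 23.5599 m / 0.001 = 23560 mm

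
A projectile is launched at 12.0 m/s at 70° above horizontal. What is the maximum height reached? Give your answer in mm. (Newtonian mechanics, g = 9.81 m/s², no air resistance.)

H = v₀² × sin²(θ) / (2g) = 12.0² × sin(70°)² / (2 × 9.81) = 144.0 × 0.883022 / 19.62 = 6.4809 m
H = 6.4809 m / 0.001 = 6481 mm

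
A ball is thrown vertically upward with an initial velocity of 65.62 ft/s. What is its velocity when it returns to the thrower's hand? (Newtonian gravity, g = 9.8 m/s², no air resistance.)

By conservation of energy (no air resistance), the ball returns to the throw height with the same speed as launch, but directed downward.
|v_ground| = v₀ = 65.62 ft/s
v_ground = 65.62 ft/s (downward)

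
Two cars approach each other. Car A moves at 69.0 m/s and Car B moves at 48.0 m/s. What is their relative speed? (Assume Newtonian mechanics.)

v_rel = v_A + v_B = 69.0 + 48.0 = 117.0 m/s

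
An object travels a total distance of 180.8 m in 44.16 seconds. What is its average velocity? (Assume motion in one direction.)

v_avg = Δd / Δt = 180.8 / 44.16 = 4.09 m/s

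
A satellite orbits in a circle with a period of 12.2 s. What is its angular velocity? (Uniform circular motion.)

ω = 2π/T = 2π/12.2 = 0.515 rad/s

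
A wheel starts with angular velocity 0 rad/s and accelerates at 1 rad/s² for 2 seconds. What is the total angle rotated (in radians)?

θ = ω₀t + ½αt² = 0×2 + ½×1×2² = 2.0 rad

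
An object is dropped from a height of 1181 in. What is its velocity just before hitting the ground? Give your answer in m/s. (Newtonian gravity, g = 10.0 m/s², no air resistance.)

h = 1181 in × 0.0254 = 29.9974 m
v = √(2gh) = √(2 × 10.0 × 29.9974) = 24.49 m/s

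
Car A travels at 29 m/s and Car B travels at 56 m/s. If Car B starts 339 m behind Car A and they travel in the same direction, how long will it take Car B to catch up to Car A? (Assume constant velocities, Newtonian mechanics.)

Relative speed: v_rel = 56 - 29 = 27 m/s
Time to catch: t = d₀/v_rel = 339/27 = 12.56 s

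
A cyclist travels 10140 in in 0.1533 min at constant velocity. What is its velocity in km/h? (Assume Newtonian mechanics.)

d = 10140 in × 0.0254 = 257.556 m
t = 0.1533 min × 60.0 = 9.198 s
v = d / t = 257.556 / 9.198 = 28.0013 m/s
v = 28.0013 m/s / 0.2777777777777778 = 100.8 km/h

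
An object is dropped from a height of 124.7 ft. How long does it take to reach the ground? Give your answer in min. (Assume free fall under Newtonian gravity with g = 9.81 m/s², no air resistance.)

h = 124.7 ft × 0.3048 = 38.0086 m
t = √(2h/g) = √(2 × 38.0086 / 9.81) = 2.78369 s
t = 2.78369 s / 60.0 = 0.04639 min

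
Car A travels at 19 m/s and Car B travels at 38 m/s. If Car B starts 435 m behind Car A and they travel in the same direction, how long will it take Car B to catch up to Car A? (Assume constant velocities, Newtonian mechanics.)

Relative speed: v_rel = 38 - 19 = 19 m/s
Time to catch: t = d₀/v_rel = 435/19 = 22.89 s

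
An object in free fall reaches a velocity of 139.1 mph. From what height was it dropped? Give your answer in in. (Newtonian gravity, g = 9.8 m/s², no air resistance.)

v = 139.1 mph × 0.44704 = 62.1833 m/s
h = v² / (2g) = 62.1833² / (2 × 9.8) = 197.284 m
h = 197.284 m / 0.0254 = 7767 in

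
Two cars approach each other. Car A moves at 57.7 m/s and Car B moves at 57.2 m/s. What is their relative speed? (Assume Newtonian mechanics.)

v_rel = v_A + v_B = 57.7 + 57.2 = 114.9 m/s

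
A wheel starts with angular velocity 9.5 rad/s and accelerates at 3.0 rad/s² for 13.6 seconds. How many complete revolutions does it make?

θ = ω₀t + ½αt² = 9.5×13.6 + ½×3.0×13.6² = 406.64 rad
Total revolutions = θ/(2π) = 406.64/(2π) = 64.72
Complete revolutions = ⌊64.72⌋ = 64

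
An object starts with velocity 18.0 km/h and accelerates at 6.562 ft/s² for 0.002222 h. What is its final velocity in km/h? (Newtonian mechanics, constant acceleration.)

v₀ = 18.0 km/h × 0.2777777777777778 = 5.0 m/s
a = 6.562 ft/s² × 0.3048 = 2.0001 m/s²
t = 0.002222 h × 3600.0 = 7.9992 s
v = v₀ + a × t = 5.0 + 2.0001 × 7.9992 = 20.9992 m/s
v = 20.9992 m/s / 0.2777777777777778 = 75.6 km/h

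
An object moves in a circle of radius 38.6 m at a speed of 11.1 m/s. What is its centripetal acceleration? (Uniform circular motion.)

a_c = v²/r = 11.1²/38.6 = 123.21/38.6 = 3.19 m/s²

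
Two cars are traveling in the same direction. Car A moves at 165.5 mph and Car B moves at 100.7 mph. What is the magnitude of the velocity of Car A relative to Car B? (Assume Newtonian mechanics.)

v_rel = |v_A - v_B| = |165.5 - 100.7| = 64.8 mph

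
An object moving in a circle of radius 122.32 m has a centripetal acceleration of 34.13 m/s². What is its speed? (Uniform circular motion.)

v = √(a_c × r) = √(34.13 × 122.32) = 64.61 m/s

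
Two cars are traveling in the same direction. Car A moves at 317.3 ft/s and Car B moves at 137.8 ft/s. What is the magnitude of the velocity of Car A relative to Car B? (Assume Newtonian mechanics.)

v_rel = |v_A - v_B| = |317.3 - 137.8| = 179.5 ft/s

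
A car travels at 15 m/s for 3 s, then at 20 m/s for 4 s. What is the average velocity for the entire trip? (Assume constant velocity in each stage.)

d₁ = v₁t₁ = 15 × 3 = 45 m
d₂ = v₂t₂ = 20 × 4 = 80 m
d_total = 125 m, t_total = 7 s
v_avg = d_total/t_total = 125/7 = 17.86 m/s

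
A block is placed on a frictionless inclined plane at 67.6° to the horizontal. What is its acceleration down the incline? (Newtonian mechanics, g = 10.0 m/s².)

a = g sin(θ) = 10.0 × sin(67.6°) = 10.0 × 0.92455 = 9.25 m/s²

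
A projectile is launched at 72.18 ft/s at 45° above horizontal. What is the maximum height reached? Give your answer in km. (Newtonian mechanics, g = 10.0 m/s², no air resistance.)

v₀ = 72.18 ft/s × 0.3048 = 22.0005 m/s
H = v₀² × sin²(θ) / (2g) = 22.0005² × sin(45°)² / (2 × 10.0) = 484.022 × 0.5 / 20.0 = 12.1006 m
H = 12.1006 m / 1000.0 = 0.0121 km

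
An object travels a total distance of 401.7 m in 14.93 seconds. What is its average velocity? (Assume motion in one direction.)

v_avg = Δd / Δt = 401.7 / 14.93 = 26.91 m/s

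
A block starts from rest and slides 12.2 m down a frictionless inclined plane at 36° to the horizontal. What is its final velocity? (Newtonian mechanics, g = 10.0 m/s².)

a = g sin(θ) = 10.0 × sin(36°) = 5.8779 m/s²
v = √(2ad) = √(2 × 5.8779 × 12.2) = 11.98 m/s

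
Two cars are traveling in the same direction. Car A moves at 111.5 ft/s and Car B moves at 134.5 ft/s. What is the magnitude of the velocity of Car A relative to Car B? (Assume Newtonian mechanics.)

v_rel = |v_A - v_B| = |111.5 - 134.5| = 23.0 ft/s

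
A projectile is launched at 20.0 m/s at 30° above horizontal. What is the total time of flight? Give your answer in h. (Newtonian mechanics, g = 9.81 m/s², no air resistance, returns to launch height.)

T = 2 × v₀ × sin(θ) / g = 2 × 20.0 × sin(30°) / 9.81 = 2 × 20.0 × 0.5 / 9.81 = 2.03874 s
T = 2.03874 s / 3600.0 = 0.0005663 h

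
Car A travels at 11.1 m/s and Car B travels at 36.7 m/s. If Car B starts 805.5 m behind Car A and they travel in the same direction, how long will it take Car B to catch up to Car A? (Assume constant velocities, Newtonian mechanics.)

Relative speed: v_rel = 36.7 - 11.1 = 25.6 m/s
Time to catch: t = d₀/v_rel = 805.5/25.6 = 31.46 s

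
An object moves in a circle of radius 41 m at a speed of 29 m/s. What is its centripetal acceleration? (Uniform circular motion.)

a_c = v²/r = 29²/41 = 841/41 = 20.51 m/s²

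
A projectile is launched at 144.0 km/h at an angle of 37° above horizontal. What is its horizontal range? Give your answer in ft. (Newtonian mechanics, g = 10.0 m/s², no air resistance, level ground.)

v₀ = 144.0 km/h × 0.2777777777777778 = 40.0 m/s
R = v₀² × sin(2θ) / g = 40.0² × sin(2 × 37°) / 10.0 = 1600.0 × 0.961262 / 10.0 = 153.802 m
R = 153.802 m / 0.3048 = 504.6 ft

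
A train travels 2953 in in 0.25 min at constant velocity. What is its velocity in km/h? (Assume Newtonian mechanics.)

d = 2953 in × 0.0254 = 75.0062 m
t = 0.25 min × 60.0 = 15.0 s
v = d / t = 75.0062 / 15.0 = 5.00041 m/s
v = 5.00041 m/s / 0.2777777777777778 = 18.0 km/h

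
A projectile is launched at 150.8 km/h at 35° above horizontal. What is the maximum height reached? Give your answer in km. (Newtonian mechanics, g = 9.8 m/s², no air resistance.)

v₀ = 150.8 km/h × 0.2777777777777778 = 41.8889 m/s
H = v₀² × sin²(θ) / (2g) = 41.8889² × sin(35°)² / (2 × 9.8) = 1754.68 × 0.32899 / 19.6 = 29.4527 m
H = 29.4527 m / 1000.0 = 0.02945 km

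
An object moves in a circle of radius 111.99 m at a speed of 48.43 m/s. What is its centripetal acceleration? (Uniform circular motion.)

a_c = v²/r = 48.43²/111.99 = 2345.4649/111.99 = 20.94 m/s²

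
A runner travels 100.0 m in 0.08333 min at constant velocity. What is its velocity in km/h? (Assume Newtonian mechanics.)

t = 0.08333 min × 60.0 = 4.9998 s
v = d / t = 100.0 / 4.9998 = 20.0008 m/s
v = 20.0008 m/s / 0.2777777777777778 = 72.0 km/h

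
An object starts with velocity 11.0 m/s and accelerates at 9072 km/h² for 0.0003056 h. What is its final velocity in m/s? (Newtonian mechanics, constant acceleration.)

a = 9072 km/h² × 7.716049382716049e-05 = 0.7 m/s²
t = 0.0003056 h × 3600.0 = 1.10016 s
v = v₀ + a × t = 11.0 + 0.7 × 1.10016 = 11.77 m/s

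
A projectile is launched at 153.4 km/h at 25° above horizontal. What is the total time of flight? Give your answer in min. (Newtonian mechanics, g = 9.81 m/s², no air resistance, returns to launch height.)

v₀ = 153.4 km/h × 0.2777777777777778 = 42.6111 m/s
T = 2 × v₀ × sin(θ) / g = 2 × 42.6111 × sin(25°) / 9.81 = 2 × 42.6111 × 0.422618 / 9.81 = 3.6714 s
T = 3.6714 s / 60.0 = 0.06119 min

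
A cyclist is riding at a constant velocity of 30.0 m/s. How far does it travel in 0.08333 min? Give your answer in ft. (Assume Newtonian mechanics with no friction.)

t = 0.08333 min × 60.0 = 4.9998 s
d = v × t = 30.0 × 4.9998 = 149.994 m
d = 149.994 m / 0.3048 = 492.1 ft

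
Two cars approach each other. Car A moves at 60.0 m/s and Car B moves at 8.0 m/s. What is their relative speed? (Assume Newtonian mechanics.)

v_rel = v_A + v_B = 60.0 + 8.0 = 68.0 m/s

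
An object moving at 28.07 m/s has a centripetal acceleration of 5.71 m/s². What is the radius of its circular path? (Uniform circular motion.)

r = v²/a_c = 28.07²/5.71 = 137.99 m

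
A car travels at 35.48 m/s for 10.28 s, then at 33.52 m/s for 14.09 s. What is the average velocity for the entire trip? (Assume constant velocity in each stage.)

d₁ = v₁t₁ = 35.48 × 10.28 = 364.7344 m
d₂ = v₂t₂ = 33.52 × 14.09 = 472.2968 m
d_total = 837.0312 m, t_total = 24.37 s
v_avg = d_total/t_total = 837.0312/24.37 = 34.35 m/s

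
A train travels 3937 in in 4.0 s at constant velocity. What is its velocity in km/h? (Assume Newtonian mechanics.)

d = 3937 in × 0.0254 = 99.9998 m
v = d / t = 99.9998 / 4.0 = 24.9999 m/s
v = 24.9999 m/s / 0.2777777777777778 = 90.0 km/h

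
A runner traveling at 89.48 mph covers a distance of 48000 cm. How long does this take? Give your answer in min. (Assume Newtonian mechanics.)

d = 48000 cm × 0.01 = 480.0 m
v = 89.48 mph × 0.44704 = 40.0011 m/s
t = d / v = 480.0 / 40.0011 = 11.9997 s
t = 11.9997 s / 60.0 = 0.2 min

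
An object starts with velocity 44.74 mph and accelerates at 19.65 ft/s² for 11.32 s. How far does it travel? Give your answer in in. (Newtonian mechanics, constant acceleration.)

v₀ = 44.74 mph × 0.44704 = 20.0006 m/s
a = 19.65 ft/s² × 0.3048 = 5.98932 m/s²
d = v₀ × t + ½ × a × t² = 20.0006 × 11.32 + 0.5 × 5.98932 × 11.32² = 610.15 m
d = 610.15 m / 0.0254 = 24020 in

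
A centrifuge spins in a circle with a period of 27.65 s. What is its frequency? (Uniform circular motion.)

f = 1/T = 1/27.65 = 0.0362 Hz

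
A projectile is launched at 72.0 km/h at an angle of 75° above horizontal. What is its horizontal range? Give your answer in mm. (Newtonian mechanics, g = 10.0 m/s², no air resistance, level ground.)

v₀ = 72.0 km/h × 0.2777777777777778 = 20.0 m/s
R = v₀² × sin(2θ) / g = 20.0² × sin(2 × 75°) / 10.0 = 400.0 × 0.5 / 10.0 = 20.0 m
R = 20.0 m / 0.001 = 20000 mm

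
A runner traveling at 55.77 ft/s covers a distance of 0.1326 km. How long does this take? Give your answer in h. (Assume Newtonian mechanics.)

d = 0.1326 km × 1000.0 = 132.6 m
v = 55.77 ft/s × 0.3048 = 16.9987 m/s
t = d / v = 132.6 / 16.9987 = 7.8006 s
t = 7.8006 s / 3600.0 = 0.002167 h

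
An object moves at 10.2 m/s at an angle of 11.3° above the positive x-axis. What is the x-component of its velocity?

vₓ = v cos(θ) = 10.2 × cos(11.3°) = 10.0 m/s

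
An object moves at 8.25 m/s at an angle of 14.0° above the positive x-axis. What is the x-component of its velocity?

vₓ = v cos(θ) = 8.25 × cos(14.0°) = 8.0 m/s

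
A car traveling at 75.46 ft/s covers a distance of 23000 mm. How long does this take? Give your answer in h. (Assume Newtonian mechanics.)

d = 23000 mm × 0.001 = 23.0 m
v = 75.46 ft/s × 0.3048 = 23.0002 m/s
t = d / v = 23.0 / 23.0002 = 0.999991 s
t = 0.999991 s / 3600.0 = 0.0002778 h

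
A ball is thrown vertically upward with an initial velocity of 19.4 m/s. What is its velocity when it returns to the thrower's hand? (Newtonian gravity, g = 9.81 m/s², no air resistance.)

By conservation of energy (no air resistance), the ball returns to the throw height with the same speed as launch, but directed downward.
|v_ground| = v₀ = 19.4 m/s
v_ground = 19.4 m/s (downward)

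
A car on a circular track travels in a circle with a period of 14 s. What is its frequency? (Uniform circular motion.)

f = 1/T = 1/14 = 0.0714 Hz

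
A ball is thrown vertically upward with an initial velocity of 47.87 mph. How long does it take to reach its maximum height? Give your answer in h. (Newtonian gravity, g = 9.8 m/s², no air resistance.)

v₀ = 47.87 mph × 0.44704 = 21.3998 m/s
t_up = v₀ / g = 21.3998 / 9.8 = 2.18365 s
t_up = 2.18365 s / 3600.0 = 0.0006066 h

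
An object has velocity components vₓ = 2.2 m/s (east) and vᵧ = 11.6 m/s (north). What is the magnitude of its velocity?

|v| = √(vₓ² + vᵧ²) = √(2.2² + 11.6²) = √(139.4) = 11.81 m/s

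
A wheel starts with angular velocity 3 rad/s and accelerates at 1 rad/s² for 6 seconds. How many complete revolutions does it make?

θ = ω₀t + ½αt² = 3×6 + ½×1×6² = 36.0 rad
Total revolutions = θ/(2π) = 36.0/(2π) = 5.73
Complete revolutions = ⌊5.73⌋ = 5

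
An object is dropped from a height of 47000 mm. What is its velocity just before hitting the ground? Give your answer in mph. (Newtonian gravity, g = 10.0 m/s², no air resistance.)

h = 47000 mm × 0.001 = 47.0 m
v = √(2gh) = √(2 × 10.0 × 47.0) = 30.6594 m/s
v = 30.6594 m/s / 0.44704 = 68.58 mph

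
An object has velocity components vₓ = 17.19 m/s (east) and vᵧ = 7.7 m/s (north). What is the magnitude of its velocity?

|v| = √(vₓ² + vᵧ²) = √(17.19² + 7.7²) = √(354.7861) = 18.84 m/s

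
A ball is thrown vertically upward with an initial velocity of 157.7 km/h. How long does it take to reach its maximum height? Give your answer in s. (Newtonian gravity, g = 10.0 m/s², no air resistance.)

v₀ = 157.7 km/h × 0.2777777777777778 = 43.8056 m/s
t_up = v₀ / g = 43.8056 / 10.0 = 4.381 s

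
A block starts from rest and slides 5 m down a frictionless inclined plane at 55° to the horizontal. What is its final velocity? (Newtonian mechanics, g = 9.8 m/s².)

a = g sin(θ) = 9.8 × sin(55°) = 8.0277 m/s²
v = √(2ad) = √(2 × 8.0277 × 5) = 8.96 m/s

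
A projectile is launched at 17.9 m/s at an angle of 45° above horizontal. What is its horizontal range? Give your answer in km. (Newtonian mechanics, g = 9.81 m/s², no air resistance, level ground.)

R = v₀² × sin(2θ) / g = 17.9² × sin(2 × 45°) / 9.81 = 320.41 × 1.0 / 9.81 = 32.6616 m
R = 32.6616 m / 1000.0 = 0.03266 km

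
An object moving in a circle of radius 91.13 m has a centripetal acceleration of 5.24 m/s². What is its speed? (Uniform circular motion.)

v = √(a_c × r) = √(5.24 × 91.13) = 21.85 m/s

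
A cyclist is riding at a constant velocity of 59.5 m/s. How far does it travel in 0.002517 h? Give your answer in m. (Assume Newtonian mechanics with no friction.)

t = 0.002517 h × 3600.0 = 9.0612 s
d = v × t = 59.5 × 9.0612 = 539.1 m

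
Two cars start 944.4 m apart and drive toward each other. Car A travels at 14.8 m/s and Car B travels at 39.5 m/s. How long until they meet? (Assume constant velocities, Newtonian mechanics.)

Combined speed: v_combined = 14.8 + 39.5 = 54.3 m/s
Time to meet: t = d/v_combined = 944.4/54.3 = 17.39 s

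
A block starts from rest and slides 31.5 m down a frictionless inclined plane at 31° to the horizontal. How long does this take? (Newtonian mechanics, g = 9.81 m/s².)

a = g sin(θ) = 9.81 × sin(31°) = 5.0525 m/s²
t = √(2d/a) = √(2 × 31.5 / 5.0525) = 3.53 s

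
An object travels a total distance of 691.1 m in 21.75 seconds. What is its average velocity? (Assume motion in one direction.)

v_avg = Δd / Δt = 691.1 / 21.75 = 31.77 m/s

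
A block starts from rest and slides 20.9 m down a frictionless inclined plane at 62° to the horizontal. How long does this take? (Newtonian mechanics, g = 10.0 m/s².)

a = g sin(θ) = 10.0 × sin(62°) = 8.8295 m/s²
t = √(2d/a) = √(2 × 20.9 / 8.8295) = 2.18 s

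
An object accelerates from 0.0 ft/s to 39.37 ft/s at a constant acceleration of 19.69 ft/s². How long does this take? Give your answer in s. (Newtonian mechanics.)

v₀ = 0.0 ft/s × 0.3048 = 0.0 m/s
v = 39.37 ft/s × 0.3048 = 12.0 m/s
a = 19.69 ft/s² × 0.3048 = 6.00151 m/s²
t = (v - v₀) / a = (12.0 - 0.0) / 6.00151 = 1.999 s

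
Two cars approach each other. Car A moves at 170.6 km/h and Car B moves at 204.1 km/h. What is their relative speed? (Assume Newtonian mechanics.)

v_rel = v_A + v_B = 170.6 + 204.1 = 374.7 km/h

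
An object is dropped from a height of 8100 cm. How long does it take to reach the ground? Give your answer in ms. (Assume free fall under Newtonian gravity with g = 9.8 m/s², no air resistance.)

h = 8100 cm × 0.01 = 81.0 m
t = √(2h/g) = √(2 × 81.0 / 9.8) = 4.06579 s
t = 4.06579 s / 0.001 = 4066 ms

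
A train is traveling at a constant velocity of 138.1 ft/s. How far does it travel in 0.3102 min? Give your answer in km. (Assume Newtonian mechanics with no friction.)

v = 138.1 ft/s × 0.3048 = 42.0929 m/s
t = 0.3102 min × 60.0 = 18.612 s
d = v × t = 42.0929 × 18.612 = 783.433 m
d = 783.433 m / 1000.0 = 0.7834 km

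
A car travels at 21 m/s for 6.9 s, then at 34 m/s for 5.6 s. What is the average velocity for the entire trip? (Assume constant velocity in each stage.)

d₁ = v₁t₁ = 21 × 6.9 = 144.9 m
d₂ = v₂t₂ = 34 × 5.6 = 190.4 m
d_total = 335.3 m, t_total = 12.5 s
v_avg = d_total/t_total = 335.3/12.5 = 26.82 m/s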